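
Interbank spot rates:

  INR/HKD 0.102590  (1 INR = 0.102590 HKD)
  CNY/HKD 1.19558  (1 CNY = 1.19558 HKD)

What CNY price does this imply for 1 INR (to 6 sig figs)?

1 INR × 0.102590 = 0.10259 HKD
0.10259 HKD ÷ 1.19558 = 0.0858077 CNY

INR/CNY = 0.0858077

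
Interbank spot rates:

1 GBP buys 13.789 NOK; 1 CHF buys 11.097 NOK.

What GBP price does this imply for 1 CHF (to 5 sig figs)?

CHF/GBP = 0.80477

1 CHF × 11.097 = 11.097 NOK
11.097 NOK ÷ 13.789 = 0.804772 GBP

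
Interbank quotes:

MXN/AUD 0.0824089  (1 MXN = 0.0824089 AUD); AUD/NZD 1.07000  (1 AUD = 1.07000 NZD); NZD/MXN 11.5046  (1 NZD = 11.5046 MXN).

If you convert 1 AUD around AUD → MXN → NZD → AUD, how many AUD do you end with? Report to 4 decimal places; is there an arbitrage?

Around AUD → MXN → NZD → AUD: 1 ÷ 0.0824089 ÷ 11.5046 ÷ 1.07000 = 0.985759
Product < 1; profitable direction is AUD → NZD → MXN → AUD.

0.9858 (arbitrage exists)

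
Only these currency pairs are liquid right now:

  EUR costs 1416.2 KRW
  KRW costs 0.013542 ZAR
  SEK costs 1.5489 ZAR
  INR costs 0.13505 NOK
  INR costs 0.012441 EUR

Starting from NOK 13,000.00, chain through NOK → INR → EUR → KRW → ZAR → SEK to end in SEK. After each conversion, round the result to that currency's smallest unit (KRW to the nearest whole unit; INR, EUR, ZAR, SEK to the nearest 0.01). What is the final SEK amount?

SEK 14,828.21

NOK 13,000.00 ÷ 0.13505 = INR 96,260.64
INR 96,260.64 × 0.012441 = EUR 1,197.58
EUR 1,197.58 × 1416.2 = KRW 1,696,013
KRW 1,696,013 × 0.013542 = ZAR 22,967.41
ZAR 22,967.41 ÷ 1.5489 = SEK 14,828.21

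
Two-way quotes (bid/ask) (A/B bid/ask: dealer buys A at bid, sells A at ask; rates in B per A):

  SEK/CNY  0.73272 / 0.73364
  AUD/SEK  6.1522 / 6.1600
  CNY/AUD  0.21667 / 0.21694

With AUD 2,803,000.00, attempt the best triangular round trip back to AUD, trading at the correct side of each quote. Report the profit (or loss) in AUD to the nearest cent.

Net profit: AUD 56,036.81

Best loop AUD → CNY → SEK → AUD:
AUD 2,803,000.00 ÷ 0.21694 (buy CNY at ask) = CNY 12,920,623.21
CNY 12,920,623.21 ÷ 0.73364 (buy SEK at ask) = SEK 17,611,666.78
SEK 17,611,666.78 ÷ 6.1600 (buy AUD at ask) = AUD 2,859,036.81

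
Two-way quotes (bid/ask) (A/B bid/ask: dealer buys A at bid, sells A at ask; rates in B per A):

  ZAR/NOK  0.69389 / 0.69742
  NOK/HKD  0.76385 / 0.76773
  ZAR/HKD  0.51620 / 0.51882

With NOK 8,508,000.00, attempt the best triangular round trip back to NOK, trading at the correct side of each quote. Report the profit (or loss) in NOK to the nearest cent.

Net profit: NOK 183,795.18

Best loop NOK → HKD → ZAR → NOK:
NOK 8,508,000.00 × 0.76385 (sell NOK at bid) = HKD 6,498,835.80
HKD 6,498,835.80 ÷ 0.51882 (buy ZAR at ask) = ZAR 12,526,185.96
ZAR 12,526,185.96 × 0.69389 (sell ZAR at bid) = NOK 8,691,795.18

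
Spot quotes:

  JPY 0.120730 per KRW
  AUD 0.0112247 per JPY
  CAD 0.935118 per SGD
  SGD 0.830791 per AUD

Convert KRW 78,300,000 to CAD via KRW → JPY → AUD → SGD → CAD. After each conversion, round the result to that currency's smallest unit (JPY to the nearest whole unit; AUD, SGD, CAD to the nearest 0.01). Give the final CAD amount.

KRW 78,300,000 × 0.120730 = JPY 9,453,159
JPY 9,453,159 × 0.0112247 = AUD 106,108.87
AUD 106,108.87 × 0.830791 = SGD 88,154.29
SGD 88,154.29 × 0.935118 = CAD 82,434.66

CAD 82,434.66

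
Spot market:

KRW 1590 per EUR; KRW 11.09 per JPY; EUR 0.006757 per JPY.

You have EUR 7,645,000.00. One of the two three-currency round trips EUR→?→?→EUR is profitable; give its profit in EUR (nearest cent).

Profitable loop is EUR → JPY → KRW → EUR:
EUR 7,645,000.00 ÷ 0.006757 = JPY 1,131,419,269
JPY 1,131,419,269 × 11.09 = KRW 12,547,439,692
KRW 12,547,439,692 ÷ 1590 = EUR 7,891,471.50
Profit = EUR 7,891,471.50 − EUR 7,645,000.00

Profit: EUR 246,471.50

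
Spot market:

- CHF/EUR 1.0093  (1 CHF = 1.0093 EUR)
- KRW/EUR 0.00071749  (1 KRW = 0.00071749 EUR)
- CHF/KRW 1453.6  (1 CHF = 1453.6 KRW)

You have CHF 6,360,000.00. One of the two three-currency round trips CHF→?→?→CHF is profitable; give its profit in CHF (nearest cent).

Profitable loop is CHF → KRW → EUR → CHF:
CHF 6,360,000.00 × 1453.6 = KRW 9,244,896,000
KRW 9,244,896,000 × 0.00071749 = EUR 6,633,120.43
EUR 6,633,120.43 ÷ 1.0093 = CHF 6,572,000.82
Profit = CHF 6,572,000.82 − CHF 6,360,000.00

Profit: CHF 212,000.82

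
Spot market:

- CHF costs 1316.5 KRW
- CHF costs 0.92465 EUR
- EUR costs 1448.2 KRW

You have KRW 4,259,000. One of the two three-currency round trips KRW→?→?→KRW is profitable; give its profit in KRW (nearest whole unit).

Profit: KRW 73,042

Profitable loop is KRW → CHF → EUR → KRW:
KRW 4,259,000 ÷ 1316.5 = CHF 3,235.09
CHF 3,235.09 × 0.92465 = EUR 2,991.33
EUR 2,991.33 × 1448.2 = KRW 4,332,042
Profit = KRW 4,332,042 − KRW 4,259,000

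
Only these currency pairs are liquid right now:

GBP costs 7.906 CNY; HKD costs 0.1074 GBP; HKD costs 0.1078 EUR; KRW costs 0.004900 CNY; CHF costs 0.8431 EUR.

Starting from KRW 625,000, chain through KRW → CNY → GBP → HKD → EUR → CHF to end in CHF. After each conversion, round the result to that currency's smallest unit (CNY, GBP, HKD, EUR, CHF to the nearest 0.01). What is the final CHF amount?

CHF 461.16

KRW 625,000 × 0.004900 = CNY 3,062.50
CNY 3,062.50 ÷ 7.906 = GBP 387.36
GBP 387.36 ÷ 0.1074 = HKD 3,606.70
HKD 3,606.70 × 0.1078 = EUR 388.80
EUR 388.80 ÷ 0.8431 = CHF 461.16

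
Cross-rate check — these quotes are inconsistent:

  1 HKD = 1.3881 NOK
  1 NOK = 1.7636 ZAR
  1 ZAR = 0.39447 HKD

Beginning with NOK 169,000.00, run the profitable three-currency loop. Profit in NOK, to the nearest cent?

Profitable loop is NOK → HKD → ZAR → NOK:
NOK 169,000.00 ÷ 1.3881 = HKD 121,749.15
HKD 121,749.15 ÷ 0.39447 = ZAR 308,639.83
ZAR 308,639.83 ÷ 1.7636 = NOK 175,005.57
Profit = NOK 175,005.57 − NOK 169,000.00

Profit: NOK 6,005.57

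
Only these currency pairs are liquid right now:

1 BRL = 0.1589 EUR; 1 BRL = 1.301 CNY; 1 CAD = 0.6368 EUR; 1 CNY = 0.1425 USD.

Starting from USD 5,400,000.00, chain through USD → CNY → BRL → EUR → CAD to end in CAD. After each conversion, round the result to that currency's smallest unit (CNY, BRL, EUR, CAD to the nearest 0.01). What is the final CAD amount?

CAD 7,268,125.90

USD 5,400,000.00 ÷ 0.1425 = CNY 37,894,736.84
CNY 37,894,736.84 ÷ 1.301 = BRL 29,127,391.88
BRL 29,127,391.88 × 0.1589 = EUR 4,628,342.57
EUR 4,628,342.57 ÷ 0.6368 = CAD 7,268,125.90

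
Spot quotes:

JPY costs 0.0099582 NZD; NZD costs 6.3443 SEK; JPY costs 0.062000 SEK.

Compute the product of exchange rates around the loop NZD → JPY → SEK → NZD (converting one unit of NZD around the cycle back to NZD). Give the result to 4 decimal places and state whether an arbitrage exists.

0.9814 (arbitrage exists)

Around NZD → JPY → SEK → NZD: 1 ÷ 0.0099582 × 0.062000 ÷ 6.3443 = 0.981357
Product < 1; profitable direction is NZD → SEK → JPY → NZD.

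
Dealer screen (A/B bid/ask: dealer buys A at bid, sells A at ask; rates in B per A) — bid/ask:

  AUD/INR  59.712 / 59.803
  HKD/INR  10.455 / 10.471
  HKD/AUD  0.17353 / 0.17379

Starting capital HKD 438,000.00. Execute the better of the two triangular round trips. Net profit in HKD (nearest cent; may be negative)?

Best loop HKD → INR → AUD → HKD:
HKD 438,000.00 × 10.455 (sell HKD at bid) = INR 4,579,290.00
INR 4,579,290.00 ÷ 59.803 (buy AUD at ask) = AUD 76,572.91
AUD 76,572.91 ÷ 0.17379 (buy HKD at ask) = HKD 440,605.99

Net profit: HKD 2,605.99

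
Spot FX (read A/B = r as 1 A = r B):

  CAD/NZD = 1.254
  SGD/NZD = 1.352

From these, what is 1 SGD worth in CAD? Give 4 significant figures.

1 SGD × 1.352 = 1.352 NZD
1.352 NZD ÷ 1.254 = 1.07815 CAD

SGD/CAD = 1.078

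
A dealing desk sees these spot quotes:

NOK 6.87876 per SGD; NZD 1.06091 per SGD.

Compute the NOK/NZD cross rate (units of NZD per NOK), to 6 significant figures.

NOK/NZD = 0.154230

1 NOK ÷ 6.87876 = 0.145375 SGD
0.145375 SGD × 1.06091 = 0.15423 NZD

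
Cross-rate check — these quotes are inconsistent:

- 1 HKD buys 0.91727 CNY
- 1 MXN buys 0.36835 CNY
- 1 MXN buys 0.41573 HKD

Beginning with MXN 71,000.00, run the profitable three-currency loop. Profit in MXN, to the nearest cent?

Profitable loop is MXN → HKD → CNY → MXN:
MXN 71,000.00 × 0.41573 = HKD 29,516.83
HKD 29,516.83 × 0.91727 = CNY 27,074.90
CNY 27,074.90 ÷ 0.36835 = MXN 73,503.20
Profit = MXN 73,503.20 − MXN 71,000.00

Profit: MXN 2,503.20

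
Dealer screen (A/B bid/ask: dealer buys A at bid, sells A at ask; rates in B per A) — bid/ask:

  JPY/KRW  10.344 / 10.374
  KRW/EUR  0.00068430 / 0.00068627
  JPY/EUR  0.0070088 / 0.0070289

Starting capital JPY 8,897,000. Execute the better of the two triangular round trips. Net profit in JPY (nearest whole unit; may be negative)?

Best loop JPY → KRW → EUR → JPY:
JPY 8,897,000 × 10.344 (sell JPY at bid) = KRW 92,030,568
KRW 92,030,568 × 0.00068430 (sell KRW at bid) = EUR 62,976.52
EUR 62,976.52 ÷ 0.0070289 (buy JPY at ask) = JPY 8,959,655

Net profit: JPY 62,655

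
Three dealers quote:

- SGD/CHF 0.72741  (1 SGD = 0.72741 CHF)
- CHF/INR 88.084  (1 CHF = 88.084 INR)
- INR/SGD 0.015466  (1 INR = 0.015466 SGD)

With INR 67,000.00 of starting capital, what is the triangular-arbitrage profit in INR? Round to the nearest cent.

Profit: INR 611.49

Profitable loop is INR → CHF → SGD → INR:
INR 67,000.00 ÷ 88.084 = CHF 760.64
CHF 760.64 ÷ 0.72741 = SGD 1,045.68
SGD 1,045.68 ÷ 0.015466 = INR 67,611.49
Profit = INR 67,611.49 − INR 67,000.00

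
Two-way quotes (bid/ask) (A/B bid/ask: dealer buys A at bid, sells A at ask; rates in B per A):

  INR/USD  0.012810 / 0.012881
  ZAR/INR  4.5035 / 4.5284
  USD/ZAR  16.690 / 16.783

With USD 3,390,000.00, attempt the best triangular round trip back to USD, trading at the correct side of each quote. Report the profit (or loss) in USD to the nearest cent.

Best loop USD → INR → ZAR → USD:
USD 3,390,000.00 ÷ 0.012881 (buy INR at ask) = INR 263,178,324.66
INR 263,178,324.66 ÷ 4.5284 (buy ZAR at ask) = ZAR 58,117,287.49
ZAR 58,117,287.49 ÷ 16.783 (buy USD at ask) = USD 3,462,866.44

Net profit: USD 72,866.44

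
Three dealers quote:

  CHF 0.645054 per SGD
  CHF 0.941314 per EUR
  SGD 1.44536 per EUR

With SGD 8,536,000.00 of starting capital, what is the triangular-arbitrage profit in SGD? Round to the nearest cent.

Profitable loop is SGD → EUR → CHF → SGD:
SGD 8,536,000.00 ÷ 1.44536 = EUR 5,905,795.10
EUR 5,905,795.10 × 0.941314 = CHF 5,559,207.61
CHF 5,559,207.61 ÷ 0.645054 = SGD 8,618,205.00
Profit = SGD 8,618,205.00 − SGD 8,536,000.00

Profit: SGD 82,205.00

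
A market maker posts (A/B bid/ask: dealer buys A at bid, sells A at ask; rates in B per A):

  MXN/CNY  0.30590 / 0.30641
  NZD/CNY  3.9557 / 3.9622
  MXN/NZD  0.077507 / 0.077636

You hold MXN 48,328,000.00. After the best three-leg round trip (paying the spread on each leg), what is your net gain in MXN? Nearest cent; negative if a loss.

Net profit: MXN 29,090.47

Best loop MXN → NZD → CNY → MXN:
MXN 48,328,000.00 × 0.077507 (sell MXN at bid) = NZD 3,745,758.30
NZD 3,745,758.30 × 3.9557 (sell NZD at bid) = CNY 14,817,096.09
CNY 14,817,096.09 ÷ 0.30641 (buy MXN at ask) = MXN 48,357,090.47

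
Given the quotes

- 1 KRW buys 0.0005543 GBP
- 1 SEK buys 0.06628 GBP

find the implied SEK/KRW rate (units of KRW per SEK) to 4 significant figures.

SEK/KRW = 119.6

1 SEK × 0.06628 = 0.06628 GBP
0.06628 GBP ÷ 0.0005543 = 119.574 KRW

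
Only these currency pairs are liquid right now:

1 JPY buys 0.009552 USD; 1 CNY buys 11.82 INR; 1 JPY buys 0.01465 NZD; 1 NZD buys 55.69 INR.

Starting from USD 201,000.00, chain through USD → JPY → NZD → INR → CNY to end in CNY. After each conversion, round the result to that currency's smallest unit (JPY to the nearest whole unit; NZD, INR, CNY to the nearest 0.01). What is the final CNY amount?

USD 201,000.00 ÷ 0.009552 = JPY 21,042,714
JPY 21,042,714 × 0.01465 = NZD 308,275.76
NZD 308,275.76 × 55.69 = INR 17,167,877.07
INR 17,167,877.07 ÷ 11.82 = CNY 1,452,443.07

CNY 1,452,443.07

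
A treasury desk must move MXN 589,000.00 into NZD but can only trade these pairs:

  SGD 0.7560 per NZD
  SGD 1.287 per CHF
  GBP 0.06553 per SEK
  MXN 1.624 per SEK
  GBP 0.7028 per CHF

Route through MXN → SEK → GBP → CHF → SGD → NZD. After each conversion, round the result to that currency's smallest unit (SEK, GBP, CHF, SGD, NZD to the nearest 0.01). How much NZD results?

NZD 57,569.76

MXN 589,000.00 ÷ 1.624 = SEK 362,684.73
SEK 362,684.73 × 0.06553 = GBP 23,766.73
GBP 23,766.73 ÷ 0.7028 = CHF 33,817.20
CHF 33,817.20 × 1.287 = SGD 43,522.74
SGD 43,522.74 ÷ 0.7560 = NZD 57,569.76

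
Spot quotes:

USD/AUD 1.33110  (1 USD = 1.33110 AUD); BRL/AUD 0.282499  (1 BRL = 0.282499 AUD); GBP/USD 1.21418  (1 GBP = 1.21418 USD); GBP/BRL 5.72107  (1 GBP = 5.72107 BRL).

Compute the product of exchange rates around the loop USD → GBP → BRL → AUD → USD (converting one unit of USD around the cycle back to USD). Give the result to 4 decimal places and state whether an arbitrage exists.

Around USD → GBP → BRL → AUD → USD: 1 ÷ 1.21418 × 5.72107 × 0.282499 ÷ 1.33110 = 1.000001
Product ≈ 1 (deviation 0.000%, within rounding noise).

1.0000 (no arbitrage)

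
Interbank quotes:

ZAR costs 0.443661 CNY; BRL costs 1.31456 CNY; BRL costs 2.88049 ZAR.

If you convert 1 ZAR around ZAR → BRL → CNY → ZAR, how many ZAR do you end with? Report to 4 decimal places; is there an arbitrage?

Around ZAR → BRL → CNY → ZAR: 1 ÷ 2.88049 × 1.31456 ÷ 0.443661 = 1.028639
Product > 1; profitable direction is ZAR → BRL → CNY → ZAR.

1.0286 (arbitrage exists)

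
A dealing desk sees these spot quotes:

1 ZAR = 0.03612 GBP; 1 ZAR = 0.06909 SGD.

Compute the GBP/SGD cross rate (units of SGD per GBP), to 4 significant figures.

GBP/SGD = 1.913

1 GBP ÷ 0.03612 = 27.6855 ZAR
27.6855 ZAR × 0.06909 = 1.91279 SGD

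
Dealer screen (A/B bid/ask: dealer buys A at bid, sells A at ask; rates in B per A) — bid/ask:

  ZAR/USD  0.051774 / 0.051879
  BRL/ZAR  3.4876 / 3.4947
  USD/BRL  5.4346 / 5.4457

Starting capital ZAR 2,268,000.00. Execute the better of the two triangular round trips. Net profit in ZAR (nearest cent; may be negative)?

Best loop ZAR → BRL → USD → ZAR:
ZAR 2,268,000.00 ÷ 3.4947 (buy BRL at ask) = BRL 648,982.75
BRL 648,982.75 ÷ 5.4457 (buy USD at ask) = USD 119,173.43
USD 119,173.43 ÷ 0.051879 (buy ZAR at ask) = ZAR 2,297,141.99

Net profit: ZAR 29,141.99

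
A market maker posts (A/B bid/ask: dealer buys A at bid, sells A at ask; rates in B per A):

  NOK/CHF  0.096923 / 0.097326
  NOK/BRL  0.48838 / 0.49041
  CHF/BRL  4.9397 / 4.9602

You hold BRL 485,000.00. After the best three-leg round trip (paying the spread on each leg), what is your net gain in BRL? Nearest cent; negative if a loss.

Net profit: BRL 5,649.71

Best loop BRL → CHF → NOK → BRL:
BRL 485,000.00 ÷ 4.9602 (buy CHF at ask) = CHF 97,778.32
CHF 97,778.32 ÷ 0.097326 (buy NOK at ask) = NOK 1,004,647.43
NOK 1,004,647.43 × 0.48838 (sell NOK at bid) = BRL 490,649.71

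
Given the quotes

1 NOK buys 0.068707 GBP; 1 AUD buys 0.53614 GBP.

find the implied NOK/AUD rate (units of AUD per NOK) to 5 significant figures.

NOK/AUD = 0.12815

1 NOK × 0.068707 = 0.068707 GBP
0.068707 GBP ÷ 0.53614 = 0.128151 AUD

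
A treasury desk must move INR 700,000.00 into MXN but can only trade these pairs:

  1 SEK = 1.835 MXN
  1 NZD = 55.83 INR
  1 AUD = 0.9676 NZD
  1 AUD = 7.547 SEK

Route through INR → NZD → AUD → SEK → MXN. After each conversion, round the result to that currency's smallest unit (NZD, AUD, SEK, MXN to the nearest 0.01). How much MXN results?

MXN 179,450.65

INR 700,000.00 ÷ 55.83 = NZD 12,538.06
NZD 12,538.06 ÷ 0.9676 = AUD 12,957.90
AUD 12,957.90 × 7.547 = SEK 97,793.27
SEK 97,793.27 × 1.835 = MXN 179,450.65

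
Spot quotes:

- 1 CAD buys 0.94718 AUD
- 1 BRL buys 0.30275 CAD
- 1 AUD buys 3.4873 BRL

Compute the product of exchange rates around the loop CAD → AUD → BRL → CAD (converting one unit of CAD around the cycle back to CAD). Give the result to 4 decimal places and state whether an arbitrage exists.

1.0000 (no arbitrage)

Around CAD → AUD → BRL → CAD: 1 × 0.94718 × 3.4873 × 0.30275 = 1.000014
Product ≈ 1 (deviation 0.001%, within rounding noise).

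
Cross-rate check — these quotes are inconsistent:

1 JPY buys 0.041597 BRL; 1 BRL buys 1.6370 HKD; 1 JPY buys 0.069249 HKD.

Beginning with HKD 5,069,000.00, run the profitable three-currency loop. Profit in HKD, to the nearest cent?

Profitable loop is HKD → BRL → JPY → HKD:
HKD 5,069,000.00 ÷ 1.6370 = BRL 3,096,518.02
BRL 3,096,518.02 ÷ 0.041597 = JPY 74,440,898
JPY 74,440,898 × 0.069249 = HKD 5,154,957.72
Profit = HKD 5,154,957.72 − HKD 5,069,000.00

Profit: HKD 85,957.72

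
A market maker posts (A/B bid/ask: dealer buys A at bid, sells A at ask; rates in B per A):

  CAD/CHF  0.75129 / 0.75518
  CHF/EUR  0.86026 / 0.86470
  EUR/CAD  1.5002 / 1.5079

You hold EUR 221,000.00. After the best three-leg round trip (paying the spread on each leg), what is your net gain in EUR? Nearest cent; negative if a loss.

Net profit: EUR 3,441.83

Best loop EUR → CHF → CAD → EUR:
EUR 221,000.00 ÷ 0.86470 (buy CHF at ask) = CHF 255,579.97
CHF 255,579.97 ÷ 0.75518 (buy CAD at ask) = CAD 338,435.83
CAD 338,435.83 ÷ 1.5079 (buy EUR at ask) = EUR 224,441.83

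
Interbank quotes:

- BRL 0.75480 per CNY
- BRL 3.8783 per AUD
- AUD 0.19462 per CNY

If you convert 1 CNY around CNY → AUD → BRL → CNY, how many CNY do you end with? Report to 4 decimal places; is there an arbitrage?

1.0000 (no arbitrage)

Around CNY → AUD → BRL → CNY: 1 × 0.19462 × 3.8783 ÷ 0.75480 = 0.999993
Product ≈ 1 (deviation 0.001%, within rounding noise).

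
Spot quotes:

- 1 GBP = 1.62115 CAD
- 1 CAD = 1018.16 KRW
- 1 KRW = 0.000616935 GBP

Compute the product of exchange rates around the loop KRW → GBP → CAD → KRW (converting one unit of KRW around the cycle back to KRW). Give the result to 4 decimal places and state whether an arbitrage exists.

1.0183 (arbitrage exists)

Around KRW → GBP → CAD → KRW: 1 × 0.000616935 × 1.62115 × 1018.16 = 1.018307
Product > 1; profitable direction is KRW → GBP → CAD → KRW.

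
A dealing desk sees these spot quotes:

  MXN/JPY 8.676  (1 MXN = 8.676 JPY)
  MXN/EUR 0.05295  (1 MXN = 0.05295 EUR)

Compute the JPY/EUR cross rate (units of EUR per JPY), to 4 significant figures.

1 JPY ÷ 8.676 = 0.11526 MXN
0.11526 MXN × 0.05295 = 0.00610304 EUR

JPY/EUR = 0.006103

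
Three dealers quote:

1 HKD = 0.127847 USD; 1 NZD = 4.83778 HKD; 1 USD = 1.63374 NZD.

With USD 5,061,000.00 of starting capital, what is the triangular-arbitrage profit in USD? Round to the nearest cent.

Profit: USD 52,943.62

Profitable loop is USD → NZD → HKD → USD:
USD 5,061,000.00 × 1.63374 = NZD 8,268,358.14
NZD 8,268,358.14 × 4.83778 = HKD 40,000,497.64
HKD 40,000,497.64 × 0.127847 = USD 5,113,943.62
Profit = USD 5,113,943.62 − USD 5,061,000.00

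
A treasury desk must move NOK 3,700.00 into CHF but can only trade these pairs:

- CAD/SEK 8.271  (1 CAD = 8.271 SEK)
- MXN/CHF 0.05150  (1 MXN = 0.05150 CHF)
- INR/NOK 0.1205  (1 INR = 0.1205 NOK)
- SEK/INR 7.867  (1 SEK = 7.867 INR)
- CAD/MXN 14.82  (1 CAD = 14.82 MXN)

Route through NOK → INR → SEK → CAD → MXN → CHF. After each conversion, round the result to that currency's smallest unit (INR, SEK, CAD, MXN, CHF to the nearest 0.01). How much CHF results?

NOK 3,700.00 ÷ 0.1205 = INR 30,705.39
INR 30,705.39 ÷ 7.867 = SEK 3,903.06
SEK 3,903.06 ÷ 8.271 = CAD 471.90
CAD 471.90 × 14.82 = MXN 6,993.56
MXN 6,993.56 × 0.05150 = CHF 360.17

CHF 360.17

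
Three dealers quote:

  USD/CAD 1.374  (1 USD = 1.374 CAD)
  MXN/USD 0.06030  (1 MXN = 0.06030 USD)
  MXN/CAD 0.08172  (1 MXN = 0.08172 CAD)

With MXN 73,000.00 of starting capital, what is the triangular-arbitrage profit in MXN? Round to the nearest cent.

Profit: MXN 1,011.39

Profitable loop is MXN → USD → CAD → MXN:
MXN 73,000.00 × 0.06030 = USD 4,401.90
USD 4,401.90 × 1.374 = CAD 6,048.21
CAD 6,048.21 ÷ 0.08172 = MXN 74,011.39
Profit = MXN 74,011.39 − MXN 73,000.00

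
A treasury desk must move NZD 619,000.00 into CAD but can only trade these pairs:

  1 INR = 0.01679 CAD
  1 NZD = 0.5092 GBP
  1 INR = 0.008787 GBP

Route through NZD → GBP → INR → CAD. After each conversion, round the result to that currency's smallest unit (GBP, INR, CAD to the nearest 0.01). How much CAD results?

NZD 619,000.00 × 0.5092 = GBP 315,194.80
GBP 315,194.80 ÷ 0.008787 = INR 35,870,581.54
INR 35,870,581.54 × 0.01679 = CAD 602,267.06

CAD 602,267.06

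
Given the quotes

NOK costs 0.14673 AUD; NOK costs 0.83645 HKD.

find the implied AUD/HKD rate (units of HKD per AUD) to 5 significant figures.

AUD/HKD = 5.7006

1 AUD ÷ 0.14673 = 6.81524 NOK
6.81524 NOK × 0.83645 = 5.70061 HKD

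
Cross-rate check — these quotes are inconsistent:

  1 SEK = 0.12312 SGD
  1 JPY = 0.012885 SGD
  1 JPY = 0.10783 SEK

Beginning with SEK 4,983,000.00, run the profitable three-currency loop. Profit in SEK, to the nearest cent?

Profitable loop is SEK → SGD → JPY → SEK:
SEK 4,983,000.00 × 0.12312 = SGD 613,506.96
SGD 613,506.96 ÷ 0.012885 = JPY 47,614,044
JPY 47,614,044 × 0.10783 = SEK 5,134,222.39
Profit = SEK 5,134,222.39 − SEK 4,983,000.00

Profit: SEK 151,222.39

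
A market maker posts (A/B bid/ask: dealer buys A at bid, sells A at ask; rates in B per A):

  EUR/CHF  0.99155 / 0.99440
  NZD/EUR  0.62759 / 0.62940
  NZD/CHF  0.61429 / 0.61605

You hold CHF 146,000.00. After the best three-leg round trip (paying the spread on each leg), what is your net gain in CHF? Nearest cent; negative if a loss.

Best loop CHF → NZD → EUR → CHF:
CHF 146,000.00 ÷ 0.61605 (buy NZD at ask) = NZD 236,993.75
NZD 236,993.75 × 0.62759 (sell NZD at bid) = EUR 148,734.91
EUR 148,734.91 × 0.99155 (sell EUR at bid) = CHF 147,478.10

Net profit: CHF 1,478.10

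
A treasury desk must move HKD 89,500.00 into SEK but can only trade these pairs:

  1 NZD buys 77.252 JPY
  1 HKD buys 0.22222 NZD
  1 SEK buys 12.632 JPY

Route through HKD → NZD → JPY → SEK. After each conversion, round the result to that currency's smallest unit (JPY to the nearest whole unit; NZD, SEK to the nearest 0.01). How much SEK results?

HKD 89,500.00 × 0.22222 = NZD 19,888.69
NZD 19,888.69 × 77.252 = JPY 1,536,441
JPY 1,536,441 ÷ 12.632 = SEK 121,630.86

SEK 121,630.86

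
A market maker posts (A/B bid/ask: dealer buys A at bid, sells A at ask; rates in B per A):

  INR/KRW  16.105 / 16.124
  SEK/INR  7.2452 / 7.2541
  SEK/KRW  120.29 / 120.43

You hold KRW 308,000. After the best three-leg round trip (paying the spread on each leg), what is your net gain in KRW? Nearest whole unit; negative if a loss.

Net profit: KRW 8,755

Best loop KRW → INR → SEK → KRW:
KRW 308,000 ÷ 16.124 (buy INR at ask) = INR 19,101.96
INR 19,101.96 ÷ 7.2541 (buy SEK at ask) = SEK 2,633.26
SEK 2,633.26 × 120.29 (sell SEK at bid) = KRW 316,755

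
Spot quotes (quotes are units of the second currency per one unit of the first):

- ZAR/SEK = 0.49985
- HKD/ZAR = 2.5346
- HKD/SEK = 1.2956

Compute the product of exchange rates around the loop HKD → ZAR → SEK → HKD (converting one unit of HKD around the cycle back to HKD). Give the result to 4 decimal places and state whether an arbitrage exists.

0.9779 (arbitrage exists)

Around HKD → ZAR → SEK → HKD: 1 × 2.5346 × 0.49985 ÷ 1.2956 = 0.977863
Product < 1; profitable direction is HKD → SEK → ZAR → HKD.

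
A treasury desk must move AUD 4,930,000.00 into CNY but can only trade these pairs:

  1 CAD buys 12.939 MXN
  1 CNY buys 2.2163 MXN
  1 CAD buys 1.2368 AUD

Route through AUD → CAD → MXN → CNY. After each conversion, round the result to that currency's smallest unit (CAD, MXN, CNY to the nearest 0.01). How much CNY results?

AUD 4,930,000.00 ÷ 1.2368 = CAD 3,986,093.14
CAD 3,986,093.14 × 12.939 = MXN 51,576,059.14
MXN 51,576,059.14 ÷ 2.2163 = CNY 23,271,244.48

CNY 23,271,244.48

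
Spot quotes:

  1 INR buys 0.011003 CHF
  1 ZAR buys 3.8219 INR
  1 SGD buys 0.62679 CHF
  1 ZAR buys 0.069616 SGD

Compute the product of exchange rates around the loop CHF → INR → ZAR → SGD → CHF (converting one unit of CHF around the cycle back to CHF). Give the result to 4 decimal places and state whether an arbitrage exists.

Around CHF → INR → ZAR → SGD → CHF: 1 ÷ 0.011003 ÷ 3.8219 × 0.069616 × 0.62679 = 1.037626
Product > 1; profitable direction is CHF → INR → ZAR → SGD → CHF.

1.0376 (arbitrage exists)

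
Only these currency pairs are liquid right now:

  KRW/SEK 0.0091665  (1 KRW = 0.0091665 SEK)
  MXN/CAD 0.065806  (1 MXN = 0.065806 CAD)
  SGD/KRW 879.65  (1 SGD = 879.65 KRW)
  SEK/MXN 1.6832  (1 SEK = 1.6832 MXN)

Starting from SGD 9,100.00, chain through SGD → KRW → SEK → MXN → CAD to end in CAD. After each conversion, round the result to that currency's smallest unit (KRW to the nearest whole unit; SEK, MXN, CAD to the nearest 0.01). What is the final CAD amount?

SGD 9,100.00 × 879.65 = KRW 8,004,815
KRW 8,004,815 × 0.0091665 = SEK 73,376.14
SEK 73,376.14 × 1.6832 = MXN 123,506.72
MXN 123,506.72 × 0.065806 = CAD 8,127.48

CAD 8,127.48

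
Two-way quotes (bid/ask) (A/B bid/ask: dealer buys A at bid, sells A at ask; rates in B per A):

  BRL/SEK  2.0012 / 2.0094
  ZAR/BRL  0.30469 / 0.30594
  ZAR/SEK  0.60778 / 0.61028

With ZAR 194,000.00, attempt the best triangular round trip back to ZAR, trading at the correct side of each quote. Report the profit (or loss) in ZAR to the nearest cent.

Best loop ZAR → BRL → SEK → ZAR:
ZAR 194,000.00 × 0.30469 (sell ZAR at bid) = BRL 59,109.86
BRL 59,109.86 × 2.0012 (sell BRL at bid) = SEK 118,290.65
SEK 118,290.65 ÷ 0.61028 (buy ZAR at ask) = ZAR 193,830.13

Net result: ZAR -169.87 (no profitable arbitrage after spreads)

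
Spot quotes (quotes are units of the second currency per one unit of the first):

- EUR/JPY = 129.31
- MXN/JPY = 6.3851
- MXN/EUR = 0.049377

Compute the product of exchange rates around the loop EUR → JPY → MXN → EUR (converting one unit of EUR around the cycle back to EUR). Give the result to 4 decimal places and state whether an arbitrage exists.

1.0000 (no arbitrage)

Around EUR → JPY → MXN → EUR: 1 × 129.31 ÷ 6.3851 × 0.049377 = 0.999975
Product ≈ 1 (deviation 0.003%, within rounding noise).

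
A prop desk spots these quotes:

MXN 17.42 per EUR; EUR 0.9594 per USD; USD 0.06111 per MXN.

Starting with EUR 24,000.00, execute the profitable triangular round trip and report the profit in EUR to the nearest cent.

Profitable loop is EUR → MXN → USD → EUR:
EUR 24,000.00 × 17.42 = MXN 418,080.00
MXN 418,080.00 × 0.06111 = USD 25,548.87
USD 25,548.87 × 0.9594 = EUR 24,511.58
Profit = EUR 24,511.58 − EUR 24,000.00

Profit: EUR 511.58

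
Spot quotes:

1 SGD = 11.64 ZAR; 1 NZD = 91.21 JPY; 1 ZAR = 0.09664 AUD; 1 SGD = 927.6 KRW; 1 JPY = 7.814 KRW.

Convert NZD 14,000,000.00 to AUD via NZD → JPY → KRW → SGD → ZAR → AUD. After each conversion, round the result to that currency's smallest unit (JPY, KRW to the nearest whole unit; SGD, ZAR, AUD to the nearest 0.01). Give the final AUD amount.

NZD 14,000,000.00 × 91.21 = JPY 1,276,940,000
JPY 1,276,940,000 × 7.814 = KRW 9,978,009,160
KRW 9,978,009,160 ÷ 927.6 = SGD 10,756,801.60
SGD 10,756,801.60 × 11.64 = ZAR 125,209,170.62
ZAR 125,209,170.62 × 0.09664 = AUD 12,100,214.25

AUD 12,100,214.25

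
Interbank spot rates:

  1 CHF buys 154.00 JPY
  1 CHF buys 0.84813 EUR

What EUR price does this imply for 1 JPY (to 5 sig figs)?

1 JPY ÷ 154.00 = 0.00649351 CHF
0.00649351 CHF × 0.84813 = 0.00550734 EUR

JPY/EUR = 0.0055073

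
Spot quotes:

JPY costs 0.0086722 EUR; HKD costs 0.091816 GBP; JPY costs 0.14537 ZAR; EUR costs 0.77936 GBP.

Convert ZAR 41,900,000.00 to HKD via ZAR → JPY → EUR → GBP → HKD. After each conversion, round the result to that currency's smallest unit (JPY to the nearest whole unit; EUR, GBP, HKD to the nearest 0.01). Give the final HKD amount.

ZAR 41,900,000.00 ÷ 0.14537 = JPY 288,230,034
JPY 288,230,034 × 0.0086722 = EUR 2,499,588.50
EUR 2,499,588.50 × 0.77936 = GBP 1,948,079.29
GBP 1,948,079.29 ÷ 0.091816 = HKD 21,217,209.31

HKD 21,217,209.31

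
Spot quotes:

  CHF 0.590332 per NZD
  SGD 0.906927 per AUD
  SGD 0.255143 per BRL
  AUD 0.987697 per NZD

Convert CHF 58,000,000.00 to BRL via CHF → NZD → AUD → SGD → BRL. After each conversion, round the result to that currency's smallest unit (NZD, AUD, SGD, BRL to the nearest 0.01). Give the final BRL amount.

CHF 58,000,000.00 ÷ 0.590332 = NZD 98,249,798.42
NZD 98,249,798.42 × 0.987697 = AUD 97,041,031.15
AUD 97,041,031.15 × 0.906927 = SGD 88,009,131.26
SGD 88,009,131.26 ÷ 0.255143 = BRL 344,940,410.91

BRL 344,940,410.91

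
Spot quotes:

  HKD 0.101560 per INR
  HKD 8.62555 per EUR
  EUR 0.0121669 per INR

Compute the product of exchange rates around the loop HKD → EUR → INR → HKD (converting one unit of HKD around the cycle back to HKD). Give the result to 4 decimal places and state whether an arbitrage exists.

Around HKD → EUR → INR → HKD: 1 ÷ 8.62555 ÷ 0.0121669 × 0.101560 = 0.967734
Product < 1; profitable direction is HKD → INR → EUR → HKD.

0.9677 (arbitrage exists)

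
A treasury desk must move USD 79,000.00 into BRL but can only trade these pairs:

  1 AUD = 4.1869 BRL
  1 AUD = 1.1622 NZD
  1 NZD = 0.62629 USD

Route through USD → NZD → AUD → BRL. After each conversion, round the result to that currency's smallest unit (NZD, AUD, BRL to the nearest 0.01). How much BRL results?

BRL 454,426.15

USD 79,000.00 ÷ 0.62629 = NZD 126,139.65
NZD 126,139.65 ÷ 1.1622 = AUD 108,535.23
AUD 108,535.23 × 4.1869 = BRL 454,426.15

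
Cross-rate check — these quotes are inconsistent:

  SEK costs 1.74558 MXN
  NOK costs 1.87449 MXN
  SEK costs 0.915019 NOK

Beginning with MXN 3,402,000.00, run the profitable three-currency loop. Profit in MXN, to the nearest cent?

Profit: MXN 60,269.15

Profitable loop is MXN → NOK → SEK → MXN:
MXN 3,402,000.00 ÷ 1.87449 = NOK 1,814,893.65
NOK 1,814,893.65 ÷ 0.915019 = SEK 1,983,449.14
SEK 1,983,449.14 × 1.74558 = MXN 3,462,269.15
Profit = MXN 3,462,269.15 − MXN 3,402,000.00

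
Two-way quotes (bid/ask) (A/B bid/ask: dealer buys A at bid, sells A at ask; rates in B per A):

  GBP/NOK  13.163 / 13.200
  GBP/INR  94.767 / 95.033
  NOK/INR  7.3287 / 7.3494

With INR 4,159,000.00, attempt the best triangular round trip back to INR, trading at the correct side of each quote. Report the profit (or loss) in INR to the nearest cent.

Best loop INR → GBP → NOK → INR:
INR 4,159,000.00 ÷ 95.033 (buy GBP at ask) = GBP 43,763.75
GBP 43,763.75 × 13.163 (sell GBP at bid) = NOK 576,062.18
NOK 576,062.18 × 7.3287 (sell NOK at bid) = INR 4,221,786.89

Net profit: INR 62,786.89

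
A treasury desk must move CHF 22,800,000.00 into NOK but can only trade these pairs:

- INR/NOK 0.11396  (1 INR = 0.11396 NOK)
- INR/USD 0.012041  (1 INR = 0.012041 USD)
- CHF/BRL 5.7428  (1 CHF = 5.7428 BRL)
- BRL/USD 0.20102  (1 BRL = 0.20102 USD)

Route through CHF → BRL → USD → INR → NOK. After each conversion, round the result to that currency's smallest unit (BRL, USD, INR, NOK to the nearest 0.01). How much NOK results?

NOK 249,108,009.55

CHF 22,800,000.00 × 5.7428 = BRL 130,935,840.00
BRL 130,935,840.00 × 0.20102 = USD 26,320,722.56
USD 26,320,722.56 ÷ 0.012041 = INR 2,185,924,969.69
INR 2,185,924,969.69 × 0.11396 = NOK 249,108,009.55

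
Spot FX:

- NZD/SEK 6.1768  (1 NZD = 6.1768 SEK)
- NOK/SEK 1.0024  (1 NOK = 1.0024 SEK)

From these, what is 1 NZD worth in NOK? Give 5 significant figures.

1 NZD × 6.1768 = 6.1768 SEK
6.1768 SEK ÷ 1.0024 = 6.16201 NOK

NZD/NOK = 6.1620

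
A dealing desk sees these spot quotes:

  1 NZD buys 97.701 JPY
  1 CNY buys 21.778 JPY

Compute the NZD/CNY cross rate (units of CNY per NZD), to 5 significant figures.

1 NZD × 97.701 = 97.701 JPY
97.701 JPY ÷ 21.778 = 4.48622 CNY

NZD/CNY = 4.4862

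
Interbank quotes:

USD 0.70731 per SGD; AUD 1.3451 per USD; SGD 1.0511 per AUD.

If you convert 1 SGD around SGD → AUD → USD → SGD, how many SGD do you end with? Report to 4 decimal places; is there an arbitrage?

Around SGD → AUD → USD → SGD: 1 ÷ 1.0511 ÷ 1.3451 ÷ 0.70731 = 0.999981
Product ≈ 1 (deviation 0.002%, within rounding noise).

1.0000 (no arbitrage)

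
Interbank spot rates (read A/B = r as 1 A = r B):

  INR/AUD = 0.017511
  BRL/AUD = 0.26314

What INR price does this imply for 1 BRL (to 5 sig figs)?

1 BRL × 0.26314 = 0.26314 AUD
0.26314 AUD ÷ 0.017511 = 15.0271 INR

BRL/INR = 15.027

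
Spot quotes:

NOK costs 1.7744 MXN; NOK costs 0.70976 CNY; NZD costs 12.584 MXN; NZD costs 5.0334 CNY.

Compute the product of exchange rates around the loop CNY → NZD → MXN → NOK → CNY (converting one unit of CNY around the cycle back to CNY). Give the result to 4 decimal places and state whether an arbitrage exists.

1.0000 (no arbitrage)

Around CNY → NZD → MXN → NOK → CNY: 1 ÷ 5.0334 × 12.584 ÷ 1.7744 × 0.70976 = 1.000040
Product ≈ 1 (deviation 0.004%, within rounding noise).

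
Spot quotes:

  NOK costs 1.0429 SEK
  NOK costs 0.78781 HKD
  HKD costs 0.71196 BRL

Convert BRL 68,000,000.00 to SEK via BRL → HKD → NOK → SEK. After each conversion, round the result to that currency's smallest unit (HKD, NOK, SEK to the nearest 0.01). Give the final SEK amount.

SEK 126,437,091.39

BRL 68,000,000.00 ÷ 0.71196 = HKD 95,510,983.76
HKD 95,510,983.76 ÷ 0.78781 = NOK 121,236,064.23
NOK 121,236,064.23 × 1.0429 = SEK 126,437,091.39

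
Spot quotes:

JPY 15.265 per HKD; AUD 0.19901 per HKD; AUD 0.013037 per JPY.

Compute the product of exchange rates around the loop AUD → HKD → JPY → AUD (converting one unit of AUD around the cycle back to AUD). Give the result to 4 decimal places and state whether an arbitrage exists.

1.0000 (no arbitrage)

Around AUD → HKD → JPY → AUD: 1 ÷ 0.19901 × 15.265 × 0.013037 = 0.999999
Product ≈ 1 (deviation 0.000%, within rounding noise).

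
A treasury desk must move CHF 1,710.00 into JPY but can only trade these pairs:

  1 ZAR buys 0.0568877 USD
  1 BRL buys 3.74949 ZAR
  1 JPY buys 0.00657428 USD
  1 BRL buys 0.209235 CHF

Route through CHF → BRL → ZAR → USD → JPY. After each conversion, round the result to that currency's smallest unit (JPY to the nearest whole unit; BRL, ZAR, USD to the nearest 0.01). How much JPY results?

JPY 265,158

CHF 1,710.00 ÷ 0.209235 = BRL 8,172.63
BRL 8,172.63 × 3.74949 = ZAR 30,643.19
ZAR 30,643.19 × 0.0568877 = USD 1,743.22
USD 1,743.22 ÷ 0.00657428 = JPY 265,158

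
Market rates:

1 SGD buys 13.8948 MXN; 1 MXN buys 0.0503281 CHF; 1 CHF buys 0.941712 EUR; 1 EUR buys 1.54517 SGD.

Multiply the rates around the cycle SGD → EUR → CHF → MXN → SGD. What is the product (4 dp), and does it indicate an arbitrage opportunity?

Around SGD → EUR → CHF → MXN → SGD: 1 ÷ 1.54517 ÷ 0.941712 ÷ 0.0503281 ÷ 13.8948 = 0.982749
Product < 1; profitable direction is SGD → MXN → CHF → EUR → SGD.

0.9827 (arbitrage exists)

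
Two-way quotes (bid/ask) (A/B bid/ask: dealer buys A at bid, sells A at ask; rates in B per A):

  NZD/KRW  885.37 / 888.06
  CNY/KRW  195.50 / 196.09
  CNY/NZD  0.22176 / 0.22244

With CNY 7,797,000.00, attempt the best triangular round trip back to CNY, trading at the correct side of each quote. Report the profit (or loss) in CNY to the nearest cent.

Best loop CNY → NZD → KRW → CNY:
CNY 7,797,000.00 × 0.22176 (sell CNY at bid) = NZD 1,729,062.72
NZD 1,729,062.72 × 885.37 (sell NZD at bid) = KRW 1,530,860,260
KRW 1,530,860,260 ÷ 196.09 (buy CNY at ask) = CNY 7,806,926.72

Net profit: CNY 9,926.72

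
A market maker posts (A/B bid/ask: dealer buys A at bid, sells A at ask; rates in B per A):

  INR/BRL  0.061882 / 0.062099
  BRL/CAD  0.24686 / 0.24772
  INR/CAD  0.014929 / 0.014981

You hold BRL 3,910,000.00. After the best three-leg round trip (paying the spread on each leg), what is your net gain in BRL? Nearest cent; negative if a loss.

Best loop BRL → CAD → INR → BRL:
BRL 3,910,000.00 × 0.24686 (sell BRL at bid) = CAD 965,222.60
CAD 965,222.60 ÷ 0.014981 (buy INR at ask) = INR 64,429,784.39
INR 64,429,784.39 × 0.061882 (sell INR at bid) = BRL 3,987,043.92

Net profit: BRL 77,043.92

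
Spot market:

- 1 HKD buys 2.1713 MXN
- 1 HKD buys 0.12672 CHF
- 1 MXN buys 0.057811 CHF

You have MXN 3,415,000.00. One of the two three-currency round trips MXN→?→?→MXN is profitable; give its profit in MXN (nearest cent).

Profitable loop is MXN → HKD → CHF → MXN:
MXN 3,415,000.00 ÷ 2.1713 = HKD 1,572,790.49
HKD 1,572,790.49 × 0.12672 = CHF 199,304.01
CHF 199,304.01 ÷ 0.057811 = MXN 3,447,510.19
Profit = MXN 3,447,510.19 − MXN 3,415,000.00

Profit: MXN 32,510.19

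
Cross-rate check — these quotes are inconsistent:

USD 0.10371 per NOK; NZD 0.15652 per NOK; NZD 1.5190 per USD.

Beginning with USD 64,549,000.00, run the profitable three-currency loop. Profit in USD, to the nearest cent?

Profit: USD 418,789.06

Profitable loop is USD → NZD → NOK → USD:
USD 64,549,000.00 × 1.5190 = NZD 98,049,931.00
NZD 98,049,931.00 ÷ 0.15652 = NOK 626,437,075.13
NOK 626,437,075.13 × 0.10371 = USD 64,967,789.06
Profit = USD 64,967,789.06 − USD 64,549,000.00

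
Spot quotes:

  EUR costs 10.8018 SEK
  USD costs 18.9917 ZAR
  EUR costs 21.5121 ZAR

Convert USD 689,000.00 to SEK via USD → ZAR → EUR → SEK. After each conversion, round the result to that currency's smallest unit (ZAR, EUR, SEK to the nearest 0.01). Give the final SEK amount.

USD 689,000.00 × 18.9917 = ZAR 13,085,281.30
ZAR 13,085,281.30 ÷ 21.5121 = EUR 608,275.40
EUR 608,275.40 × 10.8018 = SEK 6,570,469.22

SEK 6,570,469.22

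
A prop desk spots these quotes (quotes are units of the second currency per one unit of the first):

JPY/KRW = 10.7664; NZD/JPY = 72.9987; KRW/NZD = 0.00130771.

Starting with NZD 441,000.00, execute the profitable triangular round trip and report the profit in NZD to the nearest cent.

Profitable loop is NZD → JPY → KRW → NZD:
NZD 441,000.00 × 72.9987 = JPY 32,192,427
JPY 32,192,427 × 10.7664 = KRW 346,596,543
KRW 346,596,543 × 0.00130771 = NZD 453,247.77
Profit = NZD 453,247.77 − NZD 441,000.00

Profit: NZD 12,247.77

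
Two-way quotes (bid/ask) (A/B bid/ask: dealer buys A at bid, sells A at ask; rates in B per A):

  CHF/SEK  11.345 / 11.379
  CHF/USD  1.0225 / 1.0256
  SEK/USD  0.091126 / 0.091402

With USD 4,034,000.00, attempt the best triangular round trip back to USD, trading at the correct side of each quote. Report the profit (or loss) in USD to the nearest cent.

Net profit: USD 32,349.37

Best loop USD → CHF → SEK → USD:
USD 4,034,000.00 ÷ 1.0256 (buy CHF at ask) = CHF 3,933,307.33
CHF 3,933,307.33 × 11.345 (sell CHF at bid) = SEK 44,623,371.68
SEK 44,623,371.68 × 0.091126 (sell SEK at bid) = USD 4,066,349.37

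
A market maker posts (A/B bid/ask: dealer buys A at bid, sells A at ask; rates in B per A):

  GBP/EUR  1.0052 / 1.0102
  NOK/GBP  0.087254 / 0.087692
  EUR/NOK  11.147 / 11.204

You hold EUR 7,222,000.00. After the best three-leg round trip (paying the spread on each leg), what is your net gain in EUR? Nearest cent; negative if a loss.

Best loop EUR → GBP → NOK → EUR:
EUR 7,222,000.00 ÷ 1.0102 (buy GBP at ask) = GBP 7,149,079.39
GBP 7,149,079.39 ÷ 0.087692 (buy NOK at ask) = NOK 81,524,875.59
NOK 81,524,875.59 ÷ 11.204 (buy EUR at ask) = EUR 7,276,408.03

Net profit: EUR 54,408.03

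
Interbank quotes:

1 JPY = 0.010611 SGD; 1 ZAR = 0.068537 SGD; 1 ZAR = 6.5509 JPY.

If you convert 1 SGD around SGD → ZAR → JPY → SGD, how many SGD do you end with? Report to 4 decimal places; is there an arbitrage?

Around SGD → ZAR → JPY → SGD: 1 ÷ 0.068537 × 6.5509 × 0.010611 = 1.014220
Product > 1; profitable direction is SGD → ZAR → JPY → SGD.

1.0142 (arbitrage exists)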